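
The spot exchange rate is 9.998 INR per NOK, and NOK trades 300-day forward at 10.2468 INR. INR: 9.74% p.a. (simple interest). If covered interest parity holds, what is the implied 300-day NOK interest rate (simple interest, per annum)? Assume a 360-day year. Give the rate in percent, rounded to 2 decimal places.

T = 300/360 years.
F/S = 10.2468/9.998 = 1.0248850 = (growth of INR) / (growth of NOK).
The INR side grows by 1 + 0.0974×300/360 = 1.0811667.
So the NOK growth factor = 1.0549151.
(1.0549151 − 1)/T = 0.065898, i.e. 6.59%.

6.59%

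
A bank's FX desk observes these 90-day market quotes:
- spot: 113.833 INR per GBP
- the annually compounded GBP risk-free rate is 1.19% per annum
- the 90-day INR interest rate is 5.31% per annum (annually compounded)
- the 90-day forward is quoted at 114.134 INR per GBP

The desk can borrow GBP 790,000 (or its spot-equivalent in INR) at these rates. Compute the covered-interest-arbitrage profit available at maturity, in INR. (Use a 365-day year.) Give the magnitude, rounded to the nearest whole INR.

INR 653,413

T = 90/365 years.
Invest the GBP and cover forward: 790,000 × 1.0029211835 × 114.134 = INR 90,429,251.02.
Convert at spot and invest in INR: 790,000 × 113.833 × 1.0128390856 = INR 91,082,664.19.
The quoted forward undervalues GBP, so borrow GBP, convert to INR at spot, deposit the INR at 5.31%, and buy GBP forward at 114.134 to cover the loan.
The gap between the two covered legs is INR 653,413.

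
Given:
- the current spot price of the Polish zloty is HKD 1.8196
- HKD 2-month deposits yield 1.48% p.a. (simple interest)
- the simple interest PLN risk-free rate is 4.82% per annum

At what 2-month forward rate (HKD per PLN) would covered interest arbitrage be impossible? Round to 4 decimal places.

1.8096

T = 2/12 years.
Growth of 1 HKD over T: 1 + 0.0148×2/12 = 1.0024667.
PLN accumulates by 1 + 0.0482×2/12 = 1.0080333.
CIP: F = S · (grow HKD)/(grow PLN) = 1.8196 × 1.0024667/1.0080333 = 1.809552 HKD per PLN.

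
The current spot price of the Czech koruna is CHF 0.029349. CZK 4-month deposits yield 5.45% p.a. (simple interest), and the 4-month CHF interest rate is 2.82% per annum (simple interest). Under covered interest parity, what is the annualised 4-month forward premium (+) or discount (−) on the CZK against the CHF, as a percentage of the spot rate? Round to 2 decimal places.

-2.58%

T = 4/12 years.
No-arbitrage forward: 0.029349 × 1.009400 / 1.0181667 = 0.029096297 CHF/CZK.
Annualised premium = (F − S)/S × (1/T) = (0.029096297 − 0.029349)/0.029349 ÷ (4/12) = -2.58%.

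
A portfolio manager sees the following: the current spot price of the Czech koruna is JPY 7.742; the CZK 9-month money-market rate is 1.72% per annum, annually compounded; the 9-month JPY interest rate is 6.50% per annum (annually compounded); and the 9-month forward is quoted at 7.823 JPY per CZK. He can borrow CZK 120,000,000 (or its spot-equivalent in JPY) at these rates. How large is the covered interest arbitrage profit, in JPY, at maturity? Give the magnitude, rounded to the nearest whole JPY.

T = 9/12 years.
Keep in CZK, deliver into the forward: 120,000,000·1.01287246187·7.823 = JPY 950,844,152.31.
Swap to JPY now, deposit: 120,000,000·7.742·1.04836425741 = JPY 973,972,329.70.
The quoted forward undervalues CZK, so borrow CZK, convert to JPY at spot, deposit the JPY at 6.50%, and buy CZK forward at 7.823 to cover the loan.
Profit = 973,972,329.70 − 950,844,152.31 = JPY 23,128,177.

JPY 23,128,177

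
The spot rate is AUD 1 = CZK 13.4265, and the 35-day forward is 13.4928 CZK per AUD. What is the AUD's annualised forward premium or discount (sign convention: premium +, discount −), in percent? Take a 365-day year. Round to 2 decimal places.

T = 35/365 years.
Period premium: (13.4928 − 13.4265)/13.4265 = 0.0049380.
Annualise by dividing by T: 0.0049380 / (35/365) = 0.051496 → 5.15%.

+5.15%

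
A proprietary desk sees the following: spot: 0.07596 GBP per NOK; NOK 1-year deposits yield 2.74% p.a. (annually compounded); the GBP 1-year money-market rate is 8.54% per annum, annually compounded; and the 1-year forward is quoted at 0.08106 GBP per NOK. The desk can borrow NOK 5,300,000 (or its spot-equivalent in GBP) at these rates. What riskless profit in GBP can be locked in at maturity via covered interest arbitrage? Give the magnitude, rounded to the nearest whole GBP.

GBP 4,421

T = 1 year.
Keep in NOK, deliver into the forward: 5,300,000·1.027400·0.08106 = GBP 441,389.53.
Swap to GBP now, deposit: 5,300,000·0.07596·1.085400 = GBP 436,969.02.
The quoted forward overvalues NOK, so borrow GBP, buy NOK at spot, deposit the NOK at 2.74%, and sell the proceeds forward at 0.08106.
Profit = 441,389.53 − 436,969.02 = GBP 4,421.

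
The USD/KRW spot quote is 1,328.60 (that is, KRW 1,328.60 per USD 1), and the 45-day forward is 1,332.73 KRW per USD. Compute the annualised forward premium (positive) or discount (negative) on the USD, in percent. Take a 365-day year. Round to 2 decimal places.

+2.52%

T = 45/365 years.
Period premium: (1332.73 − 1328.6)/1328.6 = 0.0031085.
Annualise by dividing by T: 0.0031085 / (45/365) = 0.025213 → 2.52%.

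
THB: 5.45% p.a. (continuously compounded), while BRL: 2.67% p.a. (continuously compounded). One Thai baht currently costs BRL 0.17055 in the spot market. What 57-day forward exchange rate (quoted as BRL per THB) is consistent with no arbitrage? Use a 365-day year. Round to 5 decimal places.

0.16981

T = 57/365 years.
BRL accumulates by e^(0.0267×57/365) = 1.0041783.
THB growth factor: e^(0.0545×57/365) = 1.0085473.
So F = 0.17055 × 1.0041783 / 1.0085473 = 0.1698112 (BRL/THB).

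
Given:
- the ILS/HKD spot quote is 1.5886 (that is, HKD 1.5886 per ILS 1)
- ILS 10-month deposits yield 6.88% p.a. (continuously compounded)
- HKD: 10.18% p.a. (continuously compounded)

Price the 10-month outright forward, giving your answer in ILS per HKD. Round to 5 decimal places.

T = 10/12 years.
Growth of 1 HKD over T: e^(0.1018×10/12) = 1.0885356.
Growth of 1 ILS over T: e^(0.0688×10/12) = 1.0590088.
CIP: F = S · (grow HKD)/(grow ILS) = 1.5886 × 1.0885356/1.0590088 = 1.632893 HKD per ILS.
Quoted the other way: 1/1.632893 = 0.61241 ILS per HKD.

0.61241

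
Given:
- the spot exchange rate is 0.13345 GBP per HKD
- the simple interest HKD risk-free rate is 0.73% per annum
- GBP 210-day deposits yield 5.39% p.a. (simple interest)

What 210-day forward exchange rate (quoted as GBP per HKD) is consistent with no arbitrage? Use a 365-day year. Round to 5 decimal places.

0.13701

T = 210/365 years.
GBP accumulates by 1 + 0.0539×210/365 = 1.031011.
Growth of 1 HKD over T: 1 + 0.0073×210/365 = 1.004200.
So F = 0.13345 × 1.031011 / 1.004200 = 0.1370130 (GBP/HKD).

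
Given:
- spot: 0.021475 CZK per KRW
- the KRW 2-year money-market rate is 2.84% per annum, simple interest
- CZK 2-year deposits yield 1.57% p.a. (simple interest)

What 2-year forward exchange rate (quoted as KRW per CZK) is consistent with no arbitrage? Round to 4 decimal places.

T = 2 years.
CZK accumulates by 1 + 0.0157×2 = 1.031400.
KRW accumulates by 1 + 0.0284×2 = 1.056800.
So F = 0.021475 × 1.031400 / 1.056800 = 0.020958852 (CZK/KRW).
Quoted the other way: 1/0.020958852 = 47.7125 KRW per CZK.

47.7125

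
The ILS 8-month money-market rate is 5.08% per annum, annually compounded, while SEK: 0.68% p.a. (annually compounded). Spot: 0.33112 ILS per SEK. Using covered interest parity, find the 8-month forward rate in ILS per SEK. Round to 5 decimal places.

0.34070

T = 8/12 years.
ILS accumulates by (1 + 0.0508)^(8/12) = 1.0335862.
Growth of 1 SEK over T: (1 + 0.0068)^(8/12) = 1.0045282.
CIP: F = S · (grow ILS)/(grow SEK) = 0.33112 × 1.0335862/1.0045282 = 0.3406983 ILS per SEK.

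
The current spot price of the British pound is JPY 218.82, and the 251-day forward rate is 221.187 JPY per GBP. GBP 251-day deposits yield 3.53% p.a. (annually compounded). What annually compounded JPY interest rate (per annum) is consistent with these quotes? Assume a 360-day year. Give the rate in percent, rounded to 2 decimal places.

T = 251/360 years.
By CIP, F/S equals the JPY-to-GBP growth ratio: 221.187/218.82 = 1.0108171.
The GBP side grows by (1 + 0.0353)^(251/360) = 1.0244824.
Hence g_JPY = 1.0355643.
Annualise: 1.0355643^(360/251) − 1 = 0.051400 = 5.14%.

5.14%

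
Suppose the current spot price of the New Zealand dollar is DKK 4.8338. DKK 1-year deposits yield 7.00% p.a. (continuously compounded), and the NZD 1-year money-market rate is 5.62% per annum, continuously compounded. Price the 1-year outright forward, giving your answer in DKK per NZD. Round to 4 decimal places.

T = 1 year.
DKK growth factor: e^(0.0700×1) = 1.0725082.
NZD accumulates by e^(0.0562×1) = 1.0578092.
Forward (DKK per NZD) = 4.8338 × 1.0725082 / 1.0578092 = 4.900969.

4.9010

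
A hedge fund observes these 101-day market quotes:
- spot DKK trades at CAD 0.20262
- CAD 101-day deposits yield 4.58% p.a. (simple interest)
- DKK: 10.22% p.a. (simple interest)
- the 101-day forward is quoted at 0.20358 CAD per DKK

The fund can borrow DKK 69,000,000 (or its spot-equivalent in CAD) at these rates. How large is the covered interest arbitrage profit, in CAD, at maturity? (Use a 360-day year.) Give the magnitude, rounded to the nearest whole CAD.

T = 101/360 years.
Invest the DKK and cover forward: 69,000,000 × 1.0286727778 × 0.20358 = CAD 14,449,787.08.
Convert at spot and invest in CAD: 69,000,000 × 0.20262 × 1.0128494444 = CAD 14,160,425.26.
The quoted forward overvalues DKK, so borrow CAD, buy DKK at spot, deposit the DKK at 10.22%, and sell the proceeds forward at 0.20358.
Profit = 14,449,787.08 − 14,160,425.26 = CAD 289,362.

CAD 289,362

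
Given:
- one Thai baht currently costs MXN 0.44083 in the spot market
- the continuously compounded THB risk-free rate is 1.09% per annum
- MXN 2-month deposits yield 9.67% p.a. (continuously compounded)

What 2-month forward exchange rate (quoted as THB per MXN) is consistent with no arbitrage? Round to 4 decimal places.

2.2362

T = 2/12 years.
Growth of 1 MXN over T: e^(0.0967×2/12) = 1.0162472.
THB growth factor: e^(0.0109×2/12) = 1.0018183.
CIP: F = S · (grow MXN)/(grow THB) = 0.44083 × 1.0162472/1.0018183 = 0.4471791 MXN per THB.
Quoted the other way: 1/0.4471791 = 2.2362 THB per MXN.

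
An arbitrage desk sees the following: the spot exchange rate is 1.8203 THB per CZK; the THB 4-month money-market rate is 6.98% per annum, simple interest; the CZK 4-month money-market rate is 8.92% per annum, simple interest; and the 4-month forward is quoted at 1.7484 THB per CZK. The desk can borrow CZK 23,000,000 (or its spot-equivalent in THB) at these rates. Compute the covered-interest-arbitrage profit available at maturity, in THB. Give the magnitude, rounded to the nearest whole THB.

T = 4/12 years.
Invest the CZK and cover forward: 23,000,000 × 1.0297333333 × 1.7484 = THB 41,408,872.48.
Convert at spot and invest in THB: 23,000,000 × 1.8203 × 1.0232666667 = THB 42,841,003.21.
The quoted forward undervalues CZK, so borrow CZK, convert to THB at spot, deposit the THB at 6.98%, and buy CZK forward at 1.7484 to cover the loan.
The gap between the two covered legs is THB 1,432,131.

THB 1,432,131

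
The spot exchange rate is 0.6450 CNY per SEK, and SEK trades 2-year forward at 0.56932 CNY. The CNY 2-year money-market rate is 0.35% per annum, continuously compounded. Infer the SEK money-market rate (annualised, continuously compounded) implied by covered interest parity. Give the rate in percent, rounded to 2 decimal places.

6.59%

T = 2 years.
F/S = 0.56932/0.645 = 0.8826667 = (growth of CNY) / (growth of SEK).
The CNY side grows by e^(0.0035×2) = 1.0070246.
Hence g_SEK = 1.1408889.
Take logs: ln 1.1408889 / 2 = 0.065904, so 6.59%.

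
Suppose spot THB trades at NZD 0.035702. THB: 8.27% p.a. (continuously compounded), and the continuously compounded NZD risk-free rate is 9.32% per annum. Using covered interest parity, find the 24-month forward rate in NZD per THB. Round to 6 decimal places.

0.036460

T = 2 years.
NZD accumulates by e^(0.0932×2) = 1.2049041.
Growth of 1 THB over T: e^(0.0827×2) = 1.179865.
So F = 0.035702 × 1.2049041 / 1.179865 = 0.03645967 (NZD/THB).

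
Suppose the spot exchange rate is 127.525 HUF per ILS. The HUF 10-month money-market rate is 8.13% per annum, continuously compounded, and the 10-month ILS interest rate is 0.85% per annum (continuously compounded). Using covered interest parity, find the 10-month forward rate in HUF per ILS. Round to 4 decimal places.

135.5010

T = 10/12 years.
Growth of 1 HUF over T: e^(0.0813×10/12) = 1.070097751.
Growth of 1 ILS over T: e^(0.0085×10/12) = 1.007108479.
CIP: F = S · (grow HUF)/(grow ILS) = 127.525 × 1.070097751/1.007108479 = 135.501010 HUF per ILS.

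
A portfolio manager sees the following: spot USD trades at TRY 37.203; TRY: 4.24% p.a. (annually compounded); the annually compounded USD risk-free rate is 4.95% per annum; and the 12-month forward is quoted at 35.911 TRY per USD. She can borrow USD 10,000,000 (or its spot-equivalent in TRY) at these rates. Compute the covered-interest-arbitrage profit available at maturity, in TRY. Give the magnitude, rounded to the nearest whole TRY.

TRY 10,918,127

T = 1 year.
Route A — deposit USD, sell forward: 10,000,000 × 1.049500 × 35.911 = TRY 376,885,945.00.
Route B — convert at spot, deposit TRY: 10,000,000 × 37.203 × 1.042400 = TRY 387,804,072.00.
The quoted forward undervalues USD, so borrow USD, convert to TRY at spot, deposit the TRY at 4.24%, and buy USD forward at 35.911 to cover the loan.
The gap between the two covered legs is TRY 10,918,127.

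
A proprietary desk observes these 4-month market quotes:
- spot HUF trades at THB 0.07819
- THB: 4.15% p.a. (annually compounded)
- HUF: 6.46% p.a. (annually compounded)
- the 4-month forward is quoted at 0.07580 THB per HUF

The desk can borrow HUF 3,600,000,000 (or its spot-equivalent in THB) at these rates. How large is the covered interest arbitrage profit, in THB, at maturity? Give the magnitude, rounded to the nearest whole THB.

T = 4/12 years.
Keep in HUF, deliver into the forward: 3,600,000,000·1.02108560566·0.07580 = THB 278,633,840.07.
Swap to THB now, deposit: 3,600,000,000·0.07819·1.01364626569 = THB 285,325,205.45.
The quoted forward undervalues HUF, so borrow HUF, convert to THB at spot, deposit the THB at 4.15%, and buy HUF forward at 0.07580 to cover the loan.
Profit = 285,325,205.45 − 278,633,840.07 = THB 6,691,365.

THB 6,691,365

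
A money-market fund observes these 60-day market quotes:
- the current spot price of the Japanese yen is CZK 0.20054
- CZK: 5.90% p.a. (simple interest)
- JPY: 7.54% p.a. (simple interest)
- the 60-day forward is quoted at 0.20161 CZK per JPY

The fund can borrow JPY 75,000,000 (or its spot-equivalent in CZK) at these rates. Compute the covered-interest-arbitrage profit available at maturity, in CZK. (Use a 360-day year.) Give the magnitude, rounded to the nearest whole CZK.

T = 60/360 years.
Keep in JPY, deliver into the forward: 75,000,000·1.0125666667·0.20161 = CZK 15,310,767.43.
Swap to CZK now, deposit: 75,000,000·0.20054·1.0098333333 = CZK 15,188,398.25.
The quoted forward overvalues JPY, so borrow CZK, buy JPY at spot, deposit the JPY at 7.54%, and sell the proceeds forward at 0.20161.
Profit = 15,310,767.43 − 15,188,398.25 = CZK 122,369.

CZK 122,369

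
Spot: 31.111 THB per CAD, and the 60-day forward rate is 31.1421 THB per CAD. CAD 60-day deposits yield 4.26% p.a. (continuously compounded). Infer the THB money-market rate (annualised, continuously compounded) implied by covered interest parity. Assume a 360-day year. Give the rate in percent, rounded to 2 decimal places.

T = 60/360 years.
CIP gives F = S · g_THB/g_CAD, so g_THB/g_CAD = 31.1421/31.111 = 1.0009996.
The CAD side grows by e^(0.0426×60/360) = 1.0071253.
So the THB growth factor = 1.008132.
r = ln(1.008132)/(60/360) = 0.048595 → 4.86%.

4.86%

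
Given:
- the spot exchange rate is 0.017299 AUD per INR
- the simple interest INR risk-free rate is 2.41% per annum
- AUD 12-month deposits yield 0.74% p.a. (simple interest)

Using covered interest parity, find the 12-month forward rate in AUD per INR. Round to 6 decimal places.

T = 1 year.
Growth of 1 AUD over T: 1 + 0.0074×1 = 1.007400.
INR growth factor: 1 + 0.0241×1 = 1.024100.
Forward (AUD per INR) = 0.017299 × 1.007400 / 1.024100 = 0.01701691.

0.017017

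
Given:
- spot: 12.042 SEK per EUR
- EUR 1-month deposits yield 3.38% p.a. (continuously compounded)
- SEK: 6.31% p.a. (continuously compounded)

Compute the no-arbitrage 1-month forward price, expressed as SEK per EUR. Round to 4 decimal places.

T = 1/12 years.
Growth of 1 SEK over T: e^(0.0631×1/12) = 1.00527218.
EUR growth factor: e^(0.0338×1/12) = 1.00282064.
Forward (SEK per EUR) = 12.042 × 1.00527218 / 1.00282064 = 12.071438.

12.0714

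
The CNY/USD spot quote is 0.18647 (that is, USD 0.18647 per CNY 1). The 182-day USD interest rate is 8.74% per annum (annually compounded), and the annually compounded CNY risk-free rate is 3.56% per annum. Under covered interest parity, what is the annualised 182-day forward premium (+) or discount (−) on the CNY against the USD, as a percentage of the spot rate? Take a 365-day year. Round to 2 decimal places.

T = 182/365 years.
CIP forward (USD per CNY) = 0.18647 × 1.042665/1.0175956 = 0.19106386.
Annualised premium = (F − S)/S × (1/T) = (0.19106386 − 0.18647)/0.18647 ÷ (182/365) = 4.94%.

+4.94%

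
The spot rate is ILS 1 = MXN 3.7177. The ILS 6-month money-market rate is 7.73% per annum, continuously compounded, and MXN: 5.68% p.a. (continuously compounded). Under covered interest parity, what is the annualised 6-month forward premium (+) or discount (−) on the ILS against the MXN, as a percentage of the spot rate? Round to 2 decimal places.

-2.04%

T = 6/12 years.
F = S · g_MXN/g_ILS = 3.7177 × 1.0288071/1.0394066 = 3.6797882.
Annualised premium = (F − S)/S × (1/T) = (3.6797882 − 3.7177)/3.7177 ÷ (6/12) = -2.04%.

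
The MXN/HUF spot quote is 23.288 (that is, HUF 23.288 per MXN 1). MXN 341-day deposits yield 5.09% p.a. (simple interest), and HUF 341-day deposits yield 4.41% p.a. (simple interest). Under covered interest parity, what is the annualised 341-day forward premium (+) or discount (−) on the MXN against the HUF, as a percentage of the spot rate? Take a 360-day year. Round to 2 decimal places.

T = 341/360 years.
F = S · g_HUF/g_MXN = 23.288 × 1.0417725/1.0482136 = 23.144899.
Annualised premium = (F − S)/S × (1/T) = (23.144899 − 23.288)/23.288 ÷ (341/360) = -0.65%.

-0.65%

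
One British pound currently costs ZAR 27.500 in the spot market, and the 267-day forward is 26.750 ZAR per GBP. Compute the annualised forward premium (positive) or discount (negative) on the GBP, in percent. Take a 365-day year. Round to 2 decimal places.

T = 267/365 years.
GBP trades forward at -2.72727% vs spot over the period.
Annualise by dividing by T: -0.0272727 / (267/365) = -0.037283 → -3.73%.

-3.73%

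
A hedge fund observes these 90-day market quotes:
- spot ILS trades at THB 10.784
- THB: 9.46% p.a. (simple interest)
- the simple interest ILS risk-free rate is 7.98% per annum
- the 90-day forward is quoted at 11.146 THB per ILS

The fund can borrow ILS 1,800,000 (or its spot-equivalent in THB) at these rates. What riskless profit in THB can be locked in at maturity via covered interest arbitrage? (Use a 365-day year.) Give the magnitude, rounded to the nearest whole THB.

T = 90/365 years.
Keep in ILS, deliver into the forward: 1,800,000·1.0196767123·11.146 = THB 20,457,569.94.
Swap to THB now, deposit: 1,800,000·10.784·1.0233260274 = THB 19,863,986.18.
The quoted forward overvalues ILS, so borrow THB, buy ILS at spot, deposit the ILS at 7.98%, and sell the proceeds forward at 11.146.
Arbitrage profit = |20,457,569.94 − 19,863,986.18| = THB 593,584.

THB 593,584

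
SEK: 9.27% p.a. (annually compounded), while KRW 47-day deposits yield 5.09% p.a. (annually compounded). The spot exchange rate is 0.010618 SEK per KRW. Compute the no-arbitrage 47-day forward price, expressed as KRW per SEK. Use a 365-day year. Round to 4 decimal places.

93.7079

T = 47/365 years.
SEK accumulates by (1 + 0.0927)^(47/365) = 1.01148083.
KRW growth factor: (1 + 0.0509)^(47/365) = 1.00641337.
Forward (SEK per KRW) = 0.010618 × 1.01148083 / 1.00641337 = 0.010671463.
Invert for KRW per SEK: 1 / 0.010671463 = 93.7079.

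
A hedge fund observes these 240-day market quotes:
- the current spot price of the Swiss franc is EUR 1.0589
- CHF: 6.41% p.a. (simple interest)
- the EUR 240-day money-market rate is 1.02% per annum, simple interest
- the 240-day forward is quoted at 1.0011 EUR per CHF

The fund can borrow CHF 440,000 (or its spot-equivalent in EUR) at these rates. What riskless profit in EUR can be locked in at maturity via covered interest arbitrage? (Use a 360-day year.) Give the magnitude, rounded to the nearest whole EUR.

T = 240/360 years.
Keep in CHF, deliver into the forward: 440,000·1.04273333·1.0011 = EUR 459,307.35.
Swap to EUR now, deposit: 440,000·1.0589·1.006800 = EUR 469,084.23.
The quoted forward undervalues CHF, so borrow CHF, convert to EUR at spot, deposit the EUR at 1.02%, and buy CHF forward at 1.0011 to cover the loan.
The gap between the two covered legs is EUR 9,777.

EUR 9,777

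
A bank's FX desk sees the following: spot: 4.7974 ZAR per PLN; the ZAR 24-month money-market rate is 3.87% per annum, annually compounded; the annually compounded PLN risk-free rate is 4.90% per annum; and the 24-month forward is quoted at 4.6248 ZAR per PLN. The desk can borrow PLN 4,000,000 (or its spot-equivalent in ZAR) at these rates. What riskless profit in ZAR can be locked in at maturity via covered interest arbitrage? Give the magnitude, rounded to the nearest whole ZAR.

ZAR 347,077

T = 2 years.
Route A — deposit PLN, sell forward: 4,000,000 × 1.100401 × 4.6248 = ZAR 20,356,538.18.
Route B — convert at spot, deposit ZAR: 4,000,000 × 4.7974 × 1.07889769 = ZAR 20,703,615.11.
The quoted forward undervalues PLN, so borrow PLN, convert to ZAR at spot, deposit the ZAR at 3.87%, and buy PLN forward at 4.6248 to cover the loan.
Arbitrage profit = |20,356,538.18 − 20,703,615.11| = ZAR 347,077.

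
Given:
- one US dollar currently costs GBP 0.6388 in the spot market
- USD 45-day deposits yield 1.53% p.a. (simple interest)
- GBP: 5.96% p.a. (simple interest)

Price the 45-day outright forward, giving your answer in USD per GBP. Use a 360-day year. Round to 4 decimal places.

T = 45/360 years.
GBP growth factor: 1 + 0.0596×45/360 = 1.007450.
Growth of 1 USD over T: 1 + 0.0153×45/360 = 1.0019125.
CIP: F = S · (grow GBP)/(grow USD) = 0.6388 × 1.007450/1.0019125 = 0.6423306 GBP per USD.
Invert for USD per GBP: 1 / 0.6423306 = 1.5568.

1.5568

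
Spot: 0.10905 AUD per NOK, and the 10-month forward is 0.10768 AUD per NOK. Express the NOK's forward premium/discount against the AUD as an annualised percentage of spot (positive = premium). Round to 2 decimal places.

T = 10/12 years.
NOK trades forward at -1.25630% vs spot over the period.
×(1/T) gives -1.51% p.a.

-1.51%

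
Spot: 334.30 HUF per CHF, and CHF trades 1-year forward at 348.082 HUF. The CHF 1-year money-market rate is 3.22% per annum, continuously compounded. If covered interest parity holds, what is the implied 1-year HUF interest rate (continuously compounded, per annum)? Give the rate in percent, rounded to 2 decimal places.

7.26%

T = 1 year.
CIP gives F = S · g_HUF/g_CHF, so g_HUF/g_CHF = 348.082/334.3 = 1.0412264.
The CHF side grows by e^(0.0322×1) = 1.032724.
So the HUF growth factor = 1.0752995.
Take logs: ln 1.0752995 / 1 = 0.072599, so 7.26%.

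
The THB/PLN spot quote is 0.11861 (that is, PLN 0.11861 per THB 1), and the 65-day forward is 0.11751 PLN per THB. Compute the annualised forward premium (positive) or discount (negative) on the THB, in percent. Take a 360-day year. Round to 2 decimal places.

T = 65/360 years.
(F − S)/S = (0.11751 − 0.11861)/0.11861 = -0.0092741.
Per annum: -0.0092741 / (65/360) = -0.051364 = -5.14%.

-5.14%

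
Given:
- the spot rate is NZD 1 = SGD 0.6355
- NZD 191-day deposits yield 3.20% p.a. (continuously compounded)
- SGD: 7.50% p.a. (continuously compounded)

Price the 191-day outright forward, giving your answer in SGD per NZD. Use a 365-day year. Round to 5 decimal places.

0.64996

T = 191/365 years.
SGD growth factor: e^(0.0750×191/365) = 1.0400269.
Growth of 1 NZD over T: e^(0.0320×191/365) = 1.0168862.
Forward (SGD per NZD) = 0.6355 × 1.0400269 / 1.0168862 = 0.6499617.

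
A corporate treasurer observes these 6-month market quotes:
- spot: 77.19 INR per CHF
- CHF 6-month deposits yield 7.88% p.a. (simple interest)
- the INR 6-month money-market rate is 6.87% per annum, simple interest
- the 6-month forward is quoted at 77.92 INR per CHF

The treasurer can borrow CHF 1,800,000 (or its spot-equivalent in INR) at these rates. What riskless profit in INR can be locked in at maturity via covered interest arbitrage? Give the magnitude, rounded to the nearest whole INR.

INR 2,067,429

T = 6/12 years.
Keep in CHF, deliver into the forward: 1,800,000·1.039400·77.92 = INR 145,782,086.40.
Swap to INR now, deposit: 1,800,000·77.19·1.034350 = INR 143,714,657.70.
The quoted forward overvalues CHF, so borrow INR, buy CHF at spot, deposit the CHF at 7.88%, and sell the proceeds forward at 77.92.
Arbitrage profit = |145,782,086.40 − 143,714,657.70| = INR 2,067,429.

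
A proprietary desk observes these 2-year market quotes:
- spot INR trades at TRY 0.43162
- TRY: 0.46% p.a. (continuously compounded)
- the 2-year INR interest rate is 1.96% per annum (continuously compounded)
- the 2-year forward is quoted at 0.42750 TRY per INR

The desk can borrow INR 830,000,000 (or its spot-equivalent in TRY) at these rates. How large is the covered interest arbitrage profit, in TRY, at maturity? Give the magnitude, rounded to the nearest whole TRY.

TRY 7,454,699

T = 2 years.
Route A — deposit INR, sell forward: 830,000,000 × 1.03997845854 × 0.42750 = TRY 369,010,356.55.
Route B — convert at spot, deposit TRY: 830,000,000 × 0.43162 × 1.00924245008 = TRY 361,555,657.83.
The quoted forward overvalues INR, so borrow TRY, buy INR at spot, deposit the INR at 1.96%, and sell the proceeds forward at 0.42750.
Profit = 369,010,356.55 − 361,555,657.83 = TRY 7,454,699.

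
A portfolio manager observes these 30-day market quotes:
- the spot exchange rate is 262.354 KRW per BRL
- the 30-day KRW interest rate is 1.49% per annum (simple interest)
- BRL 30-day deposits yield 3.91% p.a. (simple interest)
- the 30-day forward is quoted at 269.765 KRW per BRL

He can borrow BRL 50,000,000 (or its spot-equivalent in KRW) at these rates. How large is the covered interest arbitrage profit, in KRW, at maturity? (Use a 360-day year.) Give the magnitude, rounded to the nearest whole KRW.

KRW 398,211,404

T = 30/360 years.
Invest the BRL and cover forward: 50,000,000 × 1.003258333333 × 269.765 = KRW 13,532,199,214.58.
Convert at spot and invest in KRW: 50,000,000 × 262.354 × 1.001241666667 = KRW 13,133,987,810.84.
The quoted forward overvalues BRL, so borrow KRW, buy BRL at spot, deposit the BRL at 3.91%, and sell the proceeds forward at 269.765.
Arbitrage profit = |13,532,199,214.58 − 13,133,987,810.84| = KRW 398,211,404.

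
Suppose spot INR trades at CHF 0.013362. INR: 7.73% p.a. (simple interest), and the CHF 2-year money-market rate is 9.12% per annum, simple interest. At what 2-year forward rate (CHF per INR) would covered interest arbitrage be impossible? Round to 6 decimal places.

T = 2 years.
Growth of 1 CHF over T: 1 + 0.0912×2 = 1.182400.
Growth of 1 INR over T: 1 + 0.0773×2 = 1.154600.
CIP: F = S · (grow CHF)/(grow INR) = 0.013362 × 1.182400/1.154600 = 0.01368372 CHF per INR.

0.013684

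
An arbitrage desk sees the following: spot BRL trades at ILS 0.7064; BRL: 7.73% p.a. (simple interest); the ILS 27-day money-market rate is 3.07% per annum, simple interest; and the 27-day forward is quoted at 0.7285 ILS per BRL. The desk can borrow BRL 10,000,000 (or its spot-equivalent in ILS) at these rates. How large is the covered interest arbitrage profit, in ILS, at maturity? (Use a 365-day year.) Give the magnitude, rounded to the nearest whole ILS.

ILS 246,614

T = 27/365 years.
Invest the BRL and cover forward: 10,000,000 × 1.005718082 × 0.7285 = ILS 7,326,656.23.
Convert at spot and invest in ILS: 10,000,000 × 0.7064 × 1.002270959 = ILS 7,080,042.05.
The quoted forward overvalues BRL, so borrow ILS, buy BRL at spot, deposit the BRL at 7.73%, and sell the proceeds forward at 0.7285.
Arbitrage profit = |7,326,656.23 − 7,080,042.05| = ILS 246,614.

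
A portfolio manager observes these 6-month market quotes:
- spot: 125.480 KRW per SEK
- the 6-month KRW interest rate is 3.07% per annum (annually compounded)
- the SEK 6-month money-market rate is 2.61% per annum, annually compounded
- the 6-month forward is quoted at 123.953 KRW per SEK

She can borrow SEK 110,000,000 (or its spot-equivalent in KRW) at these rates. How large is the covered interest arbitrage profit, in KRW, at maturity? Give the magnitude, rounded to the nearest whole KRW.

T = 6/12 years.
Keep in SEK, deliver into the forward: 110,000,000·1.012965942172·123.953 = KRW 13,811,618,417.31.
Swap to KRW now, deposit: 110,000,000·125.480·1.015233963183 = KRW 14,013,071,347.02.
The quoted forward undervalues SEK, so borrow SEK, convert to KRW at spot, deposit the KRW at 3.07%, and buy SEK forward at 123.953 to cover the loan.
The gap between the two covered legs is KRW 201,452,930.

KRW 201,452,930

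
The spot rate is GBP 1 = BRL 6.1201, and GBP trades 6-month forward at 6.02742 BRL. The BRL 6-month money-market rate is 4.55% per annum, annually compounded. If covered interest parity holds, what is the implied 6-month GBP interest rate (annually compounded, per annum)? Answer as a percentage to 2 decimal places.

T = 6/12 years.
By CIP, F/S equals the BRL-to-GBP growth ratio: 6.02742/6.1201 = 0.9848565.
BRL growth factor: (1 + 0.0455)^(6/12) = 1.0224969.
So the GBP growth factor = 1.0382192.
Annualise: 1.0382192^(12/6) − 1 = 0.077899 = 7.79%.

7.79%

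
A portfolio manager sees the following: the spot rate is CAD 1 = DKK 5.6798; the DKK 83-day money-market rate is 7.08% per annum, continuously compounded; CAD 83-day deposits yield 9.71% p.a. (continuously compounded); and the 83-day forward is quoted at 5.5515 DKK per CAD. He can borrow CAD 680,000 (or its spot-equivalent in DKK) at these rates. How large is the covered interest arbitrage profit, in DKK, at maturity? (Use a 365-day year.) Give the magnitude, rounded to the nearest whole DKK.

T = 83/365 years.
Route A — deposit CAD, sell forward: 680,000 × 1.022325847 × 5.5515 = DKK 3,859,300.52.
Route B — convert at spot, deposit DKK: 680,000 × 5.6798 × 1.016230025 = DKK 3,924,948.64.
The quoted forward undervalues CAD, so borrow CAD, convert to DKK at spot, deposit the DKK at 7.08%, and buy CAD forward at 5.5515 to cover the loan.
The gap between the two covered legs is DKK 65,648.

DKK 65,648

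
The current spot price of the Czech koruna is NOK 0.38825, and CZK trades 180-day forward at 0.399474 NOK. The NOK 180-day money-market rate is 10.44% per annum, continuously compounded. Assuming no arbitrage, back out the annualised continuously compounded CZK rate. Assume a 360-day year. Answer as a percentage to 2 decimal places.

T = 180/360 years.
CIP gives F = S · g_NOK/g_CZK, so g_NOK/g_CZK = 0.399474/0.38825 = 1.0289092.
NOK growth factor: e^(0.1044×180/360) = 1.0535864.
Hence g_CZK = 1.0239838.
r = ln(1.0239838)/(180/360) = 0.047401 → 4.74%.

4.74%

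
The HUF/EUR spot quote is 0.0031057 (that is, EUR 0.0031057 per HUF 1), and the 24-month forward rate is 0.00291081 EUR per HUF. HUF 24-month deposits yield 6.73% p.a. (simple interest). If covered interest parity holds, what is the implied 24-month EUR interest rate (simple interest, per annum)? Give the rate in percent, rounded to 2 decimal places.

3.17%

T = 2 years.
CIP gives F = S · g_EUR/g_HUF, so g_EUR/g_HUF = 0.00291081/0.0031057 = 0.9372476.
HUF growth factor: 1 + 0.0673×2 = 1.134600.
That pins the EUR growth at 1.0634011.
(1.0634011 − 1)/T = 0.031701, i.e. 3.17%.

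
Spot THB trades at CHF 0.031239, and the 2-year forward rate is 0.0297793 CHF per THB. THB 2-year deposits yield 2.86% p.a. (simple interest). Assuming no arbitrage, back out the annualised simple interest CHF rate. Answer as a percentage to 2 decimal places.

T = 2 years.
CIP gives F = S · g_CHF/g_THB, so g_CHF/g_THB = 0.0297793/0.031239 = 0.9532732.
THB growth factor: 1 + 0.0286×2 = 1.057200.
Hence g_CHF = 1.0078004.
r = (1.0078004 − 1)/2 = 0.003900 → 0.39%.

0.39%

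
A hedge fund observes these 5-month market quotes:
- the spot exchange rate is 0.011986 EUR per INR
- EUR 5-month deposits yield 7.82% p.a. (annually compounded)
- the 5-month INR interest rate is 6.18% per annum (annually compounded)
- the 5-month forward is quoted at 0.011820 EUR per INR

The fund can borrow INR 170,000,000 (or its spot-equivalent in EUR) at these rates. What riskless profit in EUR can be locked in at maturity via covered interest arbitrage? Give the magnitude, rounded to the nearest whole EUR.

EUR 42,319

T = 5/12 years.
Keep in INR, deliver into the forward: 170,000,000·1.025300416·0.011820 = EUR 2,060,238.66.
Swap to EUR now, deposit: 170,000,000·0.011986·1.031869367 = EUR 2,102,557.66.
The quoted forward undervalues INR, so borrow INR, convert to EUR at spot, deposit the EUR at 7.82%, and buy INR forward at 0.011820 to cover the loan.
The gap between the two covered legs is EUR 42,319.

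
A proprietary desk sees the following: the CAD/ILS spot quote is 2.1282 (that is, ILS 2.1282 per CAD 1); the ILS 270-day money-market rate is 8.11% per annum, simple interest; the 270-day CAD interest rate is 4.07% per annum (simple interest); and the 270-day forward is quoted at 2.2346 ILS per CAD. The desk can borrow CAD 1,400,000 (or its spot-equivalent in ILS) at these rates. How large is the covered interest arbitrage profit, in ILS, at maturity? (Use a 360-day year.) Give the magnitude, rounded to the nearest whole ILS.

T = 270/360 years.
Invest the CAD and cover forward: 1,400,000 × 1.030525 × 2.2346 = ILS 3,223,935.63.
Convert at spot and invest in ILS: 1,400,000 × 2.1282 × 1.060825 = ILS 3,160,706.87.
The quoted forward overvalues CAD, so borrow ILS, buy CAD at spot, deposit the CAD at 4.07%, and sell the proceeds forward at 2.2346.
Arbitrage profit = |3,223,935.63 − 3,160,706.87| = ILS 63,229.

ILS 63,229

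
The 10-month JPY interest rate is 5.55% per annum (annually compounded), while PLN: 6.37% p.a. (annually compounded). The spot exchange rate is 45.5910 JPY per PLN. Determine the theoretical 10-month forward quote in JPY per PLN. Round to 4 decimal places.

T = 10/12 years.
JPY accumulates by (1 + 0.0555)^(10/12) = 1.04604058.
Growth of 1 PLN over T: (1 + 0.0637)^(10/12) = 1.0528083.
So F = 45.591 × 1.04604058 / 1.0528083 = 45.297929 (JPY/PLN).

45.2979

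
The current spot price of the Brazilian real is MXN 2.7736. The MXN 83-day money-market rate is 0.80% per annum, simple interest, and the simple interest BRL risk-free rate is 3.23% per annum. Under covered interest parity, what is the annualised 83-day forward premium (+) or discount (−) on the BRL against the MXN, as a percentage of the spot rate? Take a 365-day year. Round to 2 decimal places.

-2.41%

T = 83/365 years.
F = S · g_MXN/g_BRL = 2.7736 × 1.0018192/1.0073449 = 2.7583857.
(F − S)/S ÷ T = (2.7583857 − 2.7736)/2.7736/(83/365) = -0.024123 → -2.41%.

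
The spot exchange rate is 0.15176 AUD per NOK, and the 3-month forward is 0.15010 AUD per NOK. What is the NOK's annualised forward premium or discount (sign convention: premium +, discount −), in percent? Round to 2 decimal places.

-4.38%

T = 3/12 years.
(F − S)/S = (0.15010 − 0.15176)/0.15176 = -0.0109383.
Per annum: -0.0109383 / (3/12) = -0.043753 = -4.38%.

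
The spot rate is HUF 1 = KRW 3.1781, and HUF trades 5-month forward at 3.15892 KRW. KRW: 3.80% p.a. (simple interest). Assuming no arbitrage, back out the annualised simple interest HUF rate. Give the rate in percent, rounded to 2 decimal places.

T = 5/12 years.
CIP gives F = S · g_KRW/g_HUF, so g_KRW/g_HUF = 3.15892/3.1781 = 0.9939649.
KRW growth factor: 1 + 0.0380×5/12 = 1.0158333.
Hence g_HUF = 1.0220012.
r = (1.0220012 − 1)/(5/12) = 0.052803 → 5.28%.

5.28%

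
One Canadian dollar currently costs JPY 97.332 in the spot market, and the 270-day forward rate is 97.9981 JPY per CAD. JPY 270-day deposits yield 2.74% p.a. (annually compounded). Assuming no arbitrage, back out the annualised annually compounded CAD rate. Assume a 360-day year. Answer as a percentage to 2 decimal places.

T = 270/360 years.
F/S = 97.9981/97.332 = 1.0068436 = (growth of JPY) / (growth of CAD).
JPY growth factor: (1 + 0.0274)^(270/360) = 1.0204804.
That pins the CAD growth at 1.0135441.
Annualise: 1.0135441^(360/270) − 1 = 0.018099 = 1.81%.

1.81%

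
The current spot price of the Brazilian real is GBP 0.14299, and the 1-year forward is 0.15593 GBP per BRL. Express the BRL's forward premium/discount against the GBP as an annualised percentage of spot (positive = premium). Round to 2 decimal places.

+9.05%

T = 1 year.
BRL trades forward at +9.04958% vs spot over the period.
Per annum: 0.0904958 / 1 = 0.090496 = 9.05%.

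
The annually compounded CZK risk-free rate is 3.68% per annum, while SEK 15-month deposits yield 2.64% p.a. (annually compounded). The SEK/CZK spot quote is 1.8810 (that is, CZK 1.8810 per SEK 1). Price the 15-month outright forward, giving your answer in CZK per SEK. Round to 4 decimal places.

T = 15/12 years.
CZK growth factor: (1 + 0.0368)^(15/12) = 1.0462097.
Growth of 1 SEK over T: (1 + 0.0264)^(15/12) = 1.0331082.
CIP: F = S · (grow CZK)/(grow SEK) = 1.881 × 1.0462097/1.0331082 = 1.904854 CZK per SEK.

1.9049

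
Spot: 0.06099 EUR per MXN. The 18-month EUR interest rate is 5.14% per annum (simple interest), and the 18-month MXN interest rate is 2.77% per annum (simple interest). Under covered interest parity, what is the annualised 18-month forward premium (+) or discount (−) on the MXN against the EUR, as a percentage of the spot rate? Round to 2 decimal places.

T = 18/12 years.
CIP forward (EUR per MXN) = 0.06099 × 1.077100/1.041550 = 0.06307170.
Annualised premium = (F − S)/S × (1/T) = (0.06307170 − 0.06099)/0.06099 ÷ (18/12) = 2.28%.

+2.28%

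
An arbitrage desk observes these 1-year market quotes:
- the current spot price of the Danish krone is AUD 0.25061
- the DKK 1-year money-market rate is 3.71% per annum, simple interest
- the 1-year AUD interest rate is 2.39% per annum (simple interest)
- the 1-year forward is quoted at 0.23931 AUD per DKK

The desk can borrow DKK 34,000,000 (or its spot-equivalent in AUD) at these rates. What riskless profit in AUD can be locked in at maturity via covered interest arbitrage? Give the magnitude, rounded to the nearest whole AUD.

T = 1 year.
Route A — deposit DKK, sell forward: 34,000,000 × 1.037100 × 0.23931 = AUD 8,438,405.63.
Route B — convert at spot, deposit AUD: 34,000,000 × 0.25061 × 1.023900 = AUD 8,724,385.69.
The quoted forward undervalues DKK, so borrow DKK, convert to AUD at spot, deposit the AUD at 2.39%, and buy DKK forward at 0.23931 to cover the loan.
Arbitrage profit = |8,438,405.63 − 8,724,385.69| = AUD 285,980.

AUD 285,980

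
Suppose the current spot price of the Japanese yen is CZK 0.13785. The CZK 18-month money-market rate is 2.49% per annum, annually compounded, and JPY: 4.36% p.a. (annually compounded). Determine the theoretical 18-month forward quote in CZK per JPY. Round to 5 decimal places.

T = 18/12 years.
Growth of 1 CZK over T: (1 + 0.0249)^(18/12) = 1.0375815.
JPY growth factor: (1 + 0.0436)^(18/12) = 1.0661078.
Forward (CZK per JPY) = 0.13785 × 1.0375815 / 1.0661078 = 0.1341615.

0.13416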